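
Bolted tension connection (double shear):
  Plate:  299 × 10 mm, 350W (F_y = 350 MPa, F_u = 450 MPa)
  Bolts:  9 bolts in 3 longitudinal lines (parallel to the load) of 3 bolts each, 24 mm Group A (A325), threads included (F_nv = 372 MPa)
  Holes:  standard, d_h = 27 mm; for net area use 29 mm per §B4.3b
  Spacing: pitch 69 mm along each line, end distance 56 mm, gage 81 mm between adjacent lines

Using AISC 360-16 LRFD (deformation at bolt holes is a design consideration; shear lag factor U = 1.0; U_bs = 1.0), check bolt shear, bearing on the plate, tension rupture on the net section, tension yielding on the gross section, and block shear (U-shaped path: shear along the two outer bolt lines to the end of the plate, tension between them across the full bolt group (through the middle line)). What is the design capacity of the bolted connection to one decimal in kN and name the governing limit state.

Bolt shear: A_b = π(24)²/4 = 452.39 mm². φR_n = 0.75 × 372 × 452.39 × 9 × 2 = 2271.9 kN.
Bearing (10 mm plate, F_u = 450 MPa): end bolts L_c = 56 − 27/2 = 42.5, R_n = min(1.2×42.5×10×450, 2.4×24×10×450) = 229.5 kN/bolt; interior L_c = 69 − 27 = 42, R_n = 226.8 kN/bolt. φR_n = 0.75 × (3×229.5 + 6×226.8) = 1537.0 kN.
Tension rupture (net): A_n = (299 − 3×29)×10 = 2120 mm² (U = 1.0, A_e = A_n). φR_n = 0.75 × 450 × 2120 = 715.5 kN.
Tension yield (gross): A_g = 299×10 = 2990 mm². φR_n = 0.90 × 350 × 2990 = 941.9 kN.
Block shear: shear path 2×[56+2×69] = 2×194 mm, A_gv = 3880, A_nv = 2×(194 − 2.5×29)×10 = 2430 mm²; tension across gage: (162 − 2×29)×10 = 1040 mm². R_n = min(0.6×450×2430, 0.6×350×3880) + 1.0×450×1040 = min(656.1, 814.8) + 468 = 1124.1 kN. φR_n = 0.75 × 1124.1 = 843.1 kN.
Governing: min(2271.9, 1537.0, 715.5, 941.9, 843.1) = 715.5 kN → net-section rupture.

715.5 kN (net-section rupture governs)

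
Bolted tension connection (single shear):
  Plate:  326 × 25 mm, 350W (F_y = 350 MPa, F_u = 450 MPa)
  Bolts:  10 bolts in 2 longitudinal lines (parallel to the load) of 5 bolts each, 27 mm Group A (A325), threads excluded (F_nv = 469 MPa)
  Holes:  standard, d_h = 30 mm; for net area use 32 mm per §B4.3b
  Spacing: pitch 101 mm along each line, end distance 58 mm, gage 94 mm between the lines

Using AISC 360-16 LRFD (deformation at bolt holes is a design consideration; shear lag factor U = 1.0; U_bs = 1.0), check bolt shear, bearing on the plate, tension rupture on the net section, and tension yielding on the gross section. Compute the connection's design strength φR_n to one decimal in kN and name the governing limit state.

2014.0 kN (bolt shear governs)

Bolt shear: A_b = π(27)²/4 = 572.56 mm². φR_n = 0.75 × 469 × 572.56 × 10 × 1 = 2014.0 kN.
Bearing (25 mm plate, F_u = 450 MPa): end bolts L_c = 58 − 30/2 = 43, R_n = min(1.2×43×25×450, 2.4×27×25×450) = 580.5 kN/bolt; interior L_c = 101 − 30 = 71, R_n = 729 kN/bolt. φR_n = 0.75 × (2×580.5 + 8×729) = 5244.8 kN.
Tension rupture (net): A_n = (326 − 2×32)×25 = 6550 mm² (U = 1.0, A_e = A_n). φR_n = 0.75 × 450 × 6550 = 2210.6 kN.
Tension yield (gross): A_g = 326×25 = 8150 mm². φR_n = 0.90 × 350 × 8150 = 2567.3 kN.
Governing: min(2014.0, 5244.8, 2210.6, 2567.3) = 2014.0 kN → bolt shear.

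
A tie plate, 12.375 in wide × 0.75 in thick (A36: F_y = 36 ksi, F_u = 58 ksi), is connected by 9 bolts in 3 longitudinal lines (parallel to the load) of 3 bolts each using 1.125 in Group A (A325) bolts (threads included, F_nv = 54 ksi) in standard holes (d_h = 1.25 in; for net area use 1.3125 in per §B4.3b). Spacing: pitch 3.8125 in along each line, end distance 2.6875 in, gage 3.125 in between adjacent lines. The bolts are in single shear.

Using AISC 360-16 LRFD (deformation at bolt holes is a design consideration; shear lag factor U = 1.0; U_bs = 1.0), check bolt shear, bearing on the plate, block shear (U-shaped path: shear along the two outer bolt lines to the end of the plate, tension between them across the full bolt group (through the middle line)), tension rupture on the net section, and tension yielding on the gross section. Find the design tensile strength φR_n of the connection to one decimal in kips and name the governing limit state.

Bolt shear: A_b = π(1.125)²/4 = 0.99402 in². φR_n = 0.75 × 54 × 0.99402 × 9 × 1 = 362.3 kips.
Bearing (0.75 in plate, F_u = 58 ksi): end bolts L_c = 2.6875 − 1.25/2 = 2.0625, R_n = min(1.2×2.0625×0.75×58, 2.4×1.125×0.75×58) = 107.66 kips/bolt; interior L_c = 3.8125 − 1.25 = 2.5625, R_n = 117.45 kips/bolt. φR_n = 0.75 × (3×107.66 + 6×117.45) = 770.8 kips.
Block shear: shear path 2×[2.6875+2×3.8125] = 2×10.3125 in, A_gv = 15.469, A_nv = 2×(10.3125 − 2.5×1.3125)×0.75 = 10.547 in²; tension across gage: (6.25 − 2×1.3125)×0.75 = 2.7188 in². R_n = min(0.6×58×10.547, 0.6×36×15.469) + 1.0×58×2.7188 = min(367.04, 334.13) + 157.69 = 491.82 kips. φR_n = 0.75 × 491.82 = 368.9 kips.
Tension rupture (net): A_n = (12.375 − 3×1.3125)×0.75 = 6.3281 in² (U = 1.0, A_e = A_n). φR_n = 0.75 × 58 × 6.3281 = 275.3 kips.
Tension yield (gross): A_g = 12.375×0.75 = 9.2813 in². φR_n = 0.90 × 36 × 9.2813 = 300.7 kips.
Governing: min(362.3, 770.8, 368.9, 275.3, 300.7) = 275.3 kips → net-section rupture.

275.3 kips (net-section rupture governs)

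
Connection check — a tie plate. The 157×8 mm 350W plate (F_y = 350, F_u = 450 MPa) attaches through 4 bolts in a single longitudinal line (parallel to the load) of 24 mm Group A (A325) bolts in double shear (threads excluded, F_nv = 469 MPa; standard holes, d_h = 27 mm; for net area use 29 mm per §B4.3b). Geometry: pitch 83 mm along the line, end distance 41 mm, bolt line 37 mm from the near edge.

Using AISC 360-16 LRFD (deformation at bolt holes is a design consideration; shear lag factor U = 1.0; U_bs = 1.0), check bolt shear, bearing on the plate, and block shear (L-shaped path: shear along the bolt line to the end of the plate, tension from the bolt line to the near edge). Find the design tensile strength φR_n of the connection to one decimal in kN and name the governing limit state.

Bolt shear: A_b = π(24)²/4 = 452.39 mm². φR_n = 0.75 × 469 × 452.39 × 4 × 2 = 1273.0 kN.
Bearing (8 mm plate, F_u = 450 MPa): end bolts L_c = 41 − 27/2 = 27.5, R_n = min(1.2×27.5×8×450, 2.4×24×8×450) = 118.8 kN/bolt; interior L_c = 83 − 27 = 56, R_n = 207.36 kN/bolt. φR_n = 0.75 × (1×118.8 + 3×207.36) = 555.7 kN.
Block shear: shear path 1×[41+3×83] = 1×290 mm, A_gv = 2320, A_nv = 1×(290 − 3.5×29)×8 = 1508 mm²; tension to near edge: (37 − 0.5×29)×8 = 180 mm². R_n = min(0.6×450×1508, 0.6×350×2320) + 1.0×450×180 = min(407.16, 487.2) + 81 = 488.16 kN. φR_n = 0.75 × 488.16 = 366.1 kN.
Governing: min(1273.0, 555.7, 366.1) = 366.1 kN → block shear.

366.1 kN (block shear governs)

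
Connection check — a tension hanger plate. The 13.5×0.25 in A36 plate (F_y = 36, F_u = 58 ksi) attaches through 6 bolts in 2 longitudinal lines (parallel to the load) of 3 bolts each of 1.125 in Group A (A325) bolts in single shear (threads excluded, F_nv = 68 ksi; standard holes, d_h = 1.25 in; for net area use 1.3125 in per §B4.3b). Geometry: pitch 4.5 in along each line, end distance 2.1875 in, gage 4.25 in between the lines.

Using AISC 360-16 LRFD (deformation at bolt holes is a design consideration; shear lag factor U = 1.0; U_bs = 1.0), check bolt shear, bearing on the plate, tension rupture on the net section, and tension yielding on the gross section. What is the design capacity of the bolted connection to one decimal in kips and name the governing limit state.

Bolt shear: A_b = π(1.125)²/4 = 0.99402 in². φR_n = 0.75 × 68 × 0.99402 × 6 × 1 = 304.2 kips.
Bearing (0.25 in plate, F_u = 58 ksi): end bolts L_c = 2.1875 − 1.25/2 = 1.5625, R_n = min(1.2×1.5625×0.25×58, 2.4×1.125×0.25×58) = 27.188 kips/bolt; interior L_c = 4.5 − 1.25 = 3.25, R_n = 39.15 kips/bolt. φR_n = 0.75 × (2×27.188 + 4×39.15) = 158.2 kips.
Tension rupture (net): A_n = (13.5 − 2×1.3125)×0.25 = 2.7188 in² (U = 1.0, A_e = A_n). φR_n = 0.75 × 58 × 2.7188 = 118.3 kips.
Tension yield (gross): A_g = 13.5×0.25 = 3.375 in². φR_n = 0.90 × 36 × 3.375 = 109.4 kips.
Governing: min(304.2, 158.2, 118.3, 109.4) = 109.4 kips → gross-section yield.

109.4 kips (gross-section yield governs)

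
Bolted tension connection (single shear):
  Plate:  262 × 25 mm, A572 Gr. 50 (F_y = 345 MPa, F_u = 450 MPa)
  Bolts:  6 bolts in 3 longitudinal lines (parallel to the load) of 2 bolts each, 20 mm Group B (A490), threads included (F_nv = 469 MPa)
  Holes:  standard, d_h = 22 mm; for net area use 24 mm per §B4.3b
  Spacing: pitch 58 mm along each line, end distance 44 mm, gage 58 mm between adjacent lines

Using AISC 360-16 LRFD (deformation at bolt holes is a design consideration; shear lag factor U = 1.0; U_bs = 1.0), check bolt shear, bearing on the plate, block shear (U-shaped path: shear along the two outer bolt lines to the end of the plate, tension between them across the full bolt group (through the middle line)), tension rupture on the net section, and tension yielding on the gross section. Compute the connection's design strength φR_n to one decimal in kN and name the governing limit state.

663.0 kN (bolt shear governs)

Bolt shear: A_b = π(20)²/4 = 314.16 mm². φR_n = 0.75 × 469 × 314.16 × 6 × 1 = 663.0 kN.
Bearing (25 mm plate, F_u = 450 MPa): end bolts L_c = 44 − 22/2 = 33, R_n = min(1.2×33×25×450, 2.4×20×25×450) = 445.5 kN/bolt; interior L_c = 58 − 22 = 36, R_n = 486 kN/bolt. φR_n = 0.75 × (3×445.5 + 3×486) = 2095.9 kN.
Block shear: shear path 2×[44+1×58] = 2×102 mm, A_gv = 5100, A_nv = 2×(102 − 1.5×24)×25 = 3300 mm²; tension across gage: (116 − 2×24)×25 = 1700 mm². R_n = min(0.6×450×3300, 0.6×345×5100) + 1.0×450×1700 = min(891, 1055.7) + 765 = 1656 kN. φR_n = 0.75 × 1656 = 1242.0 kN.
Tension rupture (net): A_n = (262 − 3×24)×25 = 4750 mm² (U = 1.0, A_e = A_n). φR_n = 0.75 × 450 × 4750 = 1603.1 kN.
Tension yield (gross): A_g = 262×25 = 6550 mm². φR_n = 0.90 × 345 × 6550 = 2033.8 kN.
Governing: min(663.0, 2095.9, 1242.0, 1603.1, 2033.8) = 663.0 kN → bolt shear.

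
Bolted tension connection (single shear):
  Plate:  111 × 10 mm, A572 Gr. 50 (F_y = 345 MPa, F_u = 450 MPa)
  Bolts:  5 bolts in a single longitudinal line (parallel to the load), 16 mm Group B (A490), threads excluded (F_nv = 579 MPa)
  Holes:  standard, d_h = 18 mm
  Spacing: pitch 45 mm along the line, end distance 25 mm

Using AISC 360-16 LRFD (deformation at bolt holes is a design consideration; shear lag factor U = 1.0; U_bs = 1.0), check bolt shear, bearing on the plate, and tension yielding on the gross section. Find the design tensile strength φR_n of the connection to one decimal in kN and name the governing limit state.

344.7 kN (gross-section yield governs)

Bolt shear: A_b = π(16)²/4 = 201.06 mm². φR_n = 0.75 × 579 × 201.06 × 5 × 1 = 436.6 kN.
Bearing (10 mm plate, F_u = 450 MPa): end bolts L_c = 25 − 18/2 = 16, R_n = min(1.2×16×10×450, 2.4×16×10×450) = 86.4 kN/bolt; interior L_c = 45 − 18 = 27, R_n = 145.8 kN/bolt. φR_n = 0.75 × (1×86.4 + 4×145.8) = 502.2 kN.
Tension yield (gross): A_g = 111×10 = 1110 mm². φR_n = 0.90 × 345 × 1110 = 344.7 kN.
Governing: min(436.6, 502.2, 344.7) = 344.7 kN → gross-section yield.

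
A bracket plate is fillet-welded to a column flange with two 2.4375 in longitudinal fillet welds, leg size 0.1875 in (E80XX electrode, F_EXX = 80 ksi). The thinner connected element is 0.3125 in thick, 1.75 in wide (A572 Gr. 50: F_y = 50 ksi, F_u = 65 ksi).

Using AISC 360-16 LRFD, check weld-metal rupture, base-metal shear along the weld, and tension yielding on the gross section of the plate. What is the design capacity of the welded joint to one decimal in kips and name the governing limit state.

Weld metal: throat = 0.707×0.1875 = 0.13256 in, L = 2×2.4375 = 4.875 in. φR_n = 0.75 × 0.6 × 80 × 0.13256 × 4.875 = 23.3 kips.
Base metal shear (0.3125 in plate): yield φR_n = 1.0×0.6×50×0.3125×4.875 = 45.7 kips; rupture φR_n = 0.75×0.6×65×0.3125×4.875 = 44.6 kips; take 44.6 kips (rupture).
Tension yield (gross): A_g = 1.75×0.3125 = 0.54688 in². φR_n = 0.90 × 50 × 0.54688 = 24.6 kips.
Governing: min(23.3, 44.6, 24.6) = 23.3 kips → weld metal.

23.3 kips (weld metal governs)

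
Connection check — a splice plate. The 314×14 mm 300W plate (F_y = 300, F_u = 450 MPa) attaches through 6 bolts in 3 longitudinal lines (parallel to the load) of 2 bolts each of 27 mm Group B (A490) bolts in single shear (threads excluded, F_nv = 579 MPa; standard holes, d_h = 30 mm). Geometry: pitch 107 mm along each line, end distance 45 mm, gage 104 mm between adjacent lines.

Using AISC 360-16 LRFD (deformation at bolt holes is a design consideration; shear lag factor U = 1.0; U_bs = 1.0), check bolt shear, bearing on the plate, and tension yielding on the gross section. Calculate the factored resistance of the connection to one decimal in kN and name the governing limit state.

1186.9 kN (gross-section yield governs)

Bolt shear: A_b = π(27)²/4 = 572.56 mm². φR_n = 0.75 × 579 × 572.56 × 6 × 1 = 1491.8 kN.
Bearing (14 mm plate, F_u = 450 MPa): end bolts L_c = 45 − 30/2 = 30, R_n = min(1.2×30×14×450, 2.4×27×14×450) = 226.8 kN/bolt; interior L_c = 107 − 30 = 77, R_n = 408.24 kN/bolt. φR_n = 0.75 × (3×226.8 + 3×408.24) = 1428.8 kN.
Tension yield (gross): A_g = 314×14 = 4396 mm². φR_n = 0.90 × 300 × 4396 = 1186.9 kN.
Governing: min(1491.8, 1428.8, 1186.9) = 1186.9 kN → gross-section yield.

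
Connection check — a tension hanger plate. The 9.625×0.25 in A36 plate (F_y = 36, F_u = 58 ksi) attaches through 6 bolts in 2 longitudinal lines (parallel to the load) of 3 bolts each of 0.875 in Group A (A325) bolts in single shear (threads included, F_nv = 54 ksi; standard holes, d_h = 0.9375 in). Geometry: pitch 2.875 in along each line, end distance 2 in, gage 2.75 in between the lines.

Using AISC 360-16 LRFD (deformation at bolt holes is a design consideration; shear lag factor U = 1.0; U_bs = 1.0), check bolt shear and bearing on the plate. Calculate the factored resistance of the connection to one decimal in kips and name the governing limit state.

131.3 kips (bearing governs)

Bolt shear: A_b = π(0.875)²/4 = 0.60132 in². φR_n = 0.75 × 54 × 0.60132 × 6 × 1 = 146.1 kips.
Bearing (0.25 in plate, F_u = 58 ksi): end bolts L_c = 2 − 0.9375/2 = 1.53125, R_n = min(1.2×1.53125×0.25×58, 2.4×0.875×0.25×58) = 26.644 kips/bolt; interior L_c = 2.875 − 0.9375 = 1.9375, R_n = 30.45 kips/bolt. φR_n = 0.75 × (2×26.644 + 4×30.45) = 131.3 kips.
Governing: min(146.1, 131.3) = 131.3 kips → bearing.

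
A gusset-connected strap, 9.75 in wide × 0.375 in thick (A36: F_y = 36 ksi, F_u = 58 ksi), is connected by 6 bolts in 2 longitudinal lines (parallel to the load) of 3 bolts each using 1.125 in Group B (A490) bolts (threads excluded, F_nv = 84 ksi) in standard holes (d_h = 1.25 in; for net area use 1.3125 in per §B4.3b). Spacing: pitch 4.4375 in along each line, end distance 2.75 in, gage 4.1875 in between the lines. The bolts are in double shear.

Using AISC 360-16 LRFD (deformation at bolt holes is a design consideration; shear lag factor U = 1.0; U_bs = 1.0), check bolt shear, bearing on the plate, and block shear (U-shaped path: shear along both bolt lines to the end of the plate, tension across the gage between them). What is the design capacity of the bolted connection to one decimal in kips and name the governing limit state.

188.1 kips (block shear governs)

Bolt shear: A_b = π(1.125)²/4 = 0.99402 in². φR_n = 0.75 × 84 × 0.99402 × 6 × 2 = 751.5 kips.
Bearing (0.375 in plate, F_u = 58 ksi): end bolts L_c = 2.75 − 1.25/2 = 2.125, R_n = min(1.2×2.125×0.375×58, 2.4×1.125×0.375×58) = 55.463 kips/bolt; interior L_c = 4.4375 − 1.25 = 3.1875, R_n = 58.725 kips/bolt. φR_n = 0.75 × (2×55.463 + 4×58.725) = 259.4 kips.
Block shear: shear path 2×[2.75+2×4.4375] = 2×11.625 in, A_gv = 8.7188, A_nv = 2×(11.625 − 2.5×1.3125)×0.375 = 6.2578 in²; tension across gage: (4.1875 − 1×1.3125)×0.375 = 1.0781 in². R_n = min(0.6×58×6.2578, 0.6×36×8.7188) + 1.0×58×1.0781 = min(217.77, 188.33) + 62.53 = 250.86 kips. φR_n = 0.75 × 250.86 = 188.1 kips.
Governing: min(751.5, 259.4, 188.1) = 188.1 kips → block shear.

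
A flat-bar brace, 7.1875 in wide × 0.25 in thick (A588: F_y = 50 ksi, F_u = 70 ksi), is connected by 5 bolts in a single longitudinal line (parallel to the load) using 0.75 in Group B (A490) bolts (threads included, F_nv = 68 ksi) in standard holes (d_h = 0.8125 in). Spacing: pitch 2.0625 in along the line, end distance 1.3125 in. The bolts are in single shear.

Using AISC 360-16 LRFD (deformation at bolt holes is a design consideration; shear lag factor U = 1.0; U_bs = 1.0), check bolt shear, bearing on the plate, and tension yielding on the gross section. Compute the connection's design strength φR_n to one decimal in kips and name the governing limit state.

80.9 kips (gross-section yield governs)

Bolt shear: A_b = π(0.75)²/4 = 0.44179 in². φR_n = 0.75 × 68 × 0.44179 × 5 × 1 = 112.7 kips.
Bearing (0.25 in plate, F_u = 70 ksi): end bolts L_c = 1.3125 − 0.8125/2 = 0.90625, R_n = min(1.2×0.90625×0.25×70, 2.4×0.75×0.25×70) = 19.031 kips/bolt; interior L_c = 2.0625 − 0.8125 = 1.25, R_n = 26.25 kips/bolt. φR_n = 0.75 × (1×19.031 + 4×26.25) = 93.0 kips.
Tension yield (gross): A_g = 7.1875×0.25 = 1.7969 in². φR_n = 0.90 × 50 × 1.7969 = 80.9 kips.
Governing: min(112.7, 93.0, 80.9) = 80.9 kips → gross-section yield.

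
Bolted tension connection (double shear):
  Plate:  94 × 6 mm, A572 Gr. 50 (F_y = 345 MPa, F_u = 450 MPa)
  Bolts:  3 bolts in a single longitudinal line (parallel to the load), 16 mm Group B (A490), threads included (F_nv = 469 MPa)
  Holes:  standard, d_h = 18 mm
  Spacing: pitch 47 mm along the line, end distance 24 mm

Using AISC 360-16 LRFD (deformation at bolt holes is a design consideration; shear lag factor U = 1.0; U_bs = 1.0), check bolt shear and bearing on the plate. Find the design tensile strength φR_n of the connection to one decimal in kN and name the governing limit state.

Bolt shear: A_b = π(16)²/4 = 201.06 mm². φR_n = 0.75 × 469 × 201.06 × 3 × 2 = 424.3 kN.
Bearing (6 mm plate, F_u = 450 MPa): end bolts L_c = 24 − 18/2 = 15, R_n = min(1.2×15×6×450, 2.4×16×6×450) = 48.6 kN/bolt; interior L_c = 47 − 18 = 29, R_n = 93.96 kN/bolt. φR_n = 0.75 × (1×48.6 + 2×93.96) = 177.4 kN.
Governing: min(424.3, 177.4) = 177.4 kN → bearing.

177.4 kN (bearing governs)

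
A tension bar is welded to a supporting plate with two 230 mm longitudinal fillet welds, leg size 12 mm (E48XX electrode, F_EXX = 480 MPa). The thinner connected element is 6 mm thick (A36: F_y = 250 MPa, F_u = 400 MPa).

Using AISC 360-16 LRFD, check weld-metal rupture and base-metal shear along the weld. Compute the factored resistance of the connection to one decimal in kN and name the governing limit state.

Weld metal: throat = 0.707×12 = 8.484 mm, L = 2×230 = 460 mm. φR_n = 0.75 × 0.6 × 480 × 8.484 × 460 = 843.0 kN.
Base metal shear (6 mm plate): yield φR_n = 1.0×0.6×250×6×460 = 414.0 kN; rupture φR_n = 0.75×0.6×400×6×460 = 496.8 kN; take 414.0 kN (yield).
Governing: min(843.0, 414.0) = 414.0 kN → base-metal shear.

414.0 kN (base-metal shear governs)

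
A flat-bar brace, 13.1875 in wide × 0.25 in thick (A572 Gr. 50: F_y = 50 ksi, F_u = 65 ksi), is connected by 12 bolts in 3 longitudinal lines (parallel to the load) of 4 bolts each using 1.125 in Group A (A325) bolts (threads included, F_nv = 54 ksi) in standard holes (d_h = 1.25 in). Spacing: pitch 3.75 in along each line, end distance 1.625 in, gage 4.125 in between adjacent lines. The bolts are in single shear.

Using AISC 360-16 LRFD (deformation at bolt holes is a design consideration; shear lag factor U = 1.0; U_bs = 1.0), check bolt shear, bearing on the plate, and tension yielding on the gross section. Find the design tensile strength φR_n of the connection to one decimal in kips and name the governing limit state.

148.4 kips (gross-section yield governs)

Bolt shear: A_b = π(1.125)²/4 = 0.99402 in². φR_n = 0.75 × 54 × 0.99402 × 12 × 1 = 483.1 kips.
Bearing (0.25 in plate, F_u = 65 ksi): end bolts L_c = 1.625 − 1.25/2 = 1, R_n = min(1.2×1×0.25×65, 2.4×1.125×0.25×65) = 19.5 kips/bolt; interior L_c = 3.75 − 1.25 = 2.5, R_n = 43.875 kips/bolt. φR_n = 0.75 × (3×19.5 + 9×43.875) = 340.0 kips.
Tension yield (gross): A_g = 13.1875×0.25 = 3.2969 in². φR_n = 0.90 × 50 × 3.2969 = 148.4 kips.
Governing: min(483.1, 340.0, 148.4) = 148.4 kips → gross-section yield.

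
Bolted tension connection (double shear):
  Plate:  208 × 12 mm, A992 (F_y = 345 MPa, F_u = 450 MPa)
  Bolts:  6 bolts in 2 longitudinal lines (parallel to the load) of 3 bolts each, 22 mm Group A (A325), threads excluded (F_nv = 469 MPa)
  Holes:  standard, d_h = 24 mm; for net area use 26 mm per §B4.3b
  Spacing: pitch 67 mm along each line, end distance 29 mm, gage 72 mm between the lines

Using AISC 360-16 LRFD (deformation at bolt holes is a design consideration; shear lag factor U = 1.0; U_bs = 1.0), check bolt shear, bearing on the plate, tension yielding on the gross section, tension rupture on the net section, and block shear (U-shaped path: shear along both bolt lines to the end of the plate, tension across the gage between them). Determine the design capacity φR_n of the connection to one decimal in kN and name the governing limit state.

631.8 kN (net-section rupture governs)

Bolt shear: A_b = π(22)²/4 = 380.13 mm². φR_n = 0.75 × 469 × 380.13 × 6 × 2 = 1604.5 kN.
Bearing (12 mm plate, F_u = 450 MPa): end bolts L_c = 29 − 24/2 = 17, R_n = min(1.2×17×12×450, 2.4×22×12×450) = 110.16 kN/bolt; interior L_c = 67 − 24 = 43, R_n = 278.64 kN/bolt. φR_n = 0.75 × (2×110.16 + 4×278.64) = 1001.2 kN.
Tension yield (gross): A_g = 208×12 = 2496 mm². φR_n = 0.90 × 345 × 2496 = 775.0 kN.
Tension rupture (net): A_n = (208 − 2×26)×12 = 1872 mm² (U = 1.0, A_e = A_n). φR_n = 0.75 × 450 × 1872 = 631.8 kN.
Block shear: shear path 2×[29+2×67] = 2×163 mm, A_gv = 3912, A_nv = 2×(163 − 2.5×26)×12 = 2352 mm²; tension across gage: (72 − 1×26)×12 = 552 mm². R_n = min(0.6×450×2352, 0.6×345×3912) + 1.0×450×552 = min(635.04, 809.78) + 248.4 = 883.44 kN. φR_n = 0.75 × 883.44 = 662.6 kN.
Governing: min(1604.5, 1001.2, 775.0, 631.8, 662.6) = 631.8 kN → net-section rupture.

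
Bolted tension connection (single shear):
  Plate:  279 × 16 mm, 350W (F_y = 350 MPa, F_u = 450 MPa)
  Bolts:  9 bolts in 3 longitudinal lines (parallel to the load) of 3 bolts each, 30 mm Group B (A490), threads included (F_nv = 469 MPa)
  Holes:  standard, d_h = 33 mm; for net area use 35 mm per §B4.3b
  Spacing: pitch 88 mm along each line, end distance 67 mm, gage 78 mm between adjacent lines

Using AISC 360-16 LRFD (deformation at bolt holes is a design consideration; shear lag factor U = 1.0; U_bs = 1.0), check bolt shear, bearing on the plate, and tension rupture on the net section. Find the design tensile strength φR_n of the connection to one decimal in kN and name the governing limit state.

939.6 kN (net-section rupture governs)

Bolt shear: A_b = π(30)²/4 = 706.86 mm². φR_n = 0.75 × 469 × 706.86 × 9 × 1 = 2237.7 kN.
Bearing (16 mm plate, F_u = 450 MPa): end bolts L_c = 67 − 33/2 = 50.5, R_n = min(1.2×50.5×16×450, 2.4×30×16×450) = 436.32 kN/bolt; interior L_c = 88 − 33 = 55, R_n = 475.2 kN/bolt. φR_n = 0.75 × (3×436.32 + 6×475.2) = 3120.1 kN.
Tension rupture (net): A_n = (279 − 3×35)×16 = 2784 mm² (U = 1.0, A_e = A_n). φR_n = 0.75 × 450 × 2784 = 939.6 kN.
Governing: min(2237.7, 3120.1, 939.6) = 939.6 kN → net-section rupture.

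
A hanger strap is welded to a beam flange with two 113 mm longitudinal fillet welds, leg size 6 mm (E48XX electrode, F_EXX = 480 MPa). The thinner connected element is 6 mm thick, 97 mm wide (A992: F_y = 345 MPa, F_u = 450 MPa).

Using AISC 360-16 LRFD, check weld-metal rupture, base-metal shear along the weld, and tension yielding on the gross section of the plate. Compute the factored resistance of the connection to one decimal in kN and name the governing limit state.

180.7 kN (gross-section yield governs)

Weld metal: throat = 0.707×6 = 4.242 mm, L = 2×113 = 226 mm. φR_n = 0.75 × 0.6 × 480 × 4.242 × 226 = 207.1 kN.
Base metal shear (6 mm plate): yield φR_n = 1.0×0.6×345×6×226 = 280.7 kN; rupture φR_n = 0.75×0.6×450×6×226 = 274.6 kN; take 274.6 kN (rupture).
Tension yield (gross): A_g = 97×6 = 582 mm². φR_n = 0.90 × 345 × 582 = 180.7 kN.
Governing: min(207.1, 274.6, 180.7) = 180.7 kN → gross-section yield.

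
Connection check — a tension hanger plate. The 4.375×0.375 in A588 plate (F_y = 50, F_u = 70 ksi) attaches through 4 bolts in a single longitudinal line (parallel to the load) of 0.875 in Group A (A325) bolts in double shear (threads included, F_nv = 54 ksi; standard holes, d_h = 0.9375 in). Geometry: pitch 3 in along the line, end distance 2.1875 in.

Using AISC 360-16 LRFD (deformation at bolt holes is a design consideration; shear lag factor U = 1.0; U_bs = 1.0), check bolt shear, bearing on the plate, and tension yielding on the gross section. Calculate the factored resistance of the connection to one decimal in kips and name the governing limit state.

73.8 kips (gross-section yield governs)

Bolt shear: A_b = π(0.875)²/4 = 0.60132 in². φR_n = 0.75 × 54 × 0.60132 × 4 × 2 = 194.8 kips.
Bearing (0.375 in plate, F_u = 70 ksi): end bolts L_c = 2.1875 − 0.9375/2 = 1.71875, R_n = min(1.2×1.71875×0.375×70, 2.4×0.875×0.375×70) = 54.141 kips/bolt; interior L_c = 3 − 0.9375 = 2.0625, R_n = 55.125 kips/bolt. φR_n = 0.75 × (1×54.141 + 3×55.125) = 164.6 kips.
Tension yield (gross): A_g = 4.375×0.375 = 1.6406 in². φR_n = 0.90 × 50 × 1.6406 = 73.8 kips.
Governing: min(194.8, 164.6, 73.8) = 73.8 kips → gross-section yield.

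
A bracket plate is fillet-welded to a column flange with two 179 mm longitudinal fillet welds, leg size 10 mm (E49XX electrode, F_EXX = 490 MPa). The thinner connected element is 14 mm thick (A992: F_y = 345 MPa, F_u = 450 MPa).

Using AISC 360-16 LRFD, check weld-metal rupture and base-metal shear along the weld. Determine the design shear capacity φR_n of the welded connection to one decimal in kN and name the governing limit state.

Weld metal: throat = 0.707×10 = 7.07 mm, L = 2×179 = 358 mm. φR_n = 0.75 × 0.6 × 490 × 7.07 × 358 = 558.1 kN.
Base metal shear (14 mm plate): yield φR_n = 1.0×0.6×345×14×358 = 1037.5 kN; rupture φR_n = 0.75×0.6×450×14×358 = 1014.9 kN; take 1014.9 kN (rupture).
Governing: min(558.1, 1014.9) = 558.1 kN → weld metal.

558.1 kN (weld metal governs)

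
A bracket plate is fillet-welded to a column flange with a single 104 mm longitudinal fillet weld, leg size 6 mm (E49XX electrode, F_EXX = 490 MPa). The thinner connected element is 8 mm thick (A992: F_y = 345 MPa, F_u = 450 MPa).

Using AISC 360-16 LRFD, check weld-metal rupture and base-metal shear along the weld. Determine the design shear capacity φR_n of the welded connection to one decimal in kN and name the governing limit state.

97.3 kN (weld metal governs)

Weld metal: throat = 0.707×6 = 4.242 mm, L = 104 mm. φR_n = 0.75 × 0.6 × 490 × 4.242 × 104 = 97.3 kN.
Base metal shear (8 mm plate): yield φR_n = 1.0×0.6×345×8×104 = 172.2 kN; rupture φR_n = 0.75×0.6×450×8×104 = 168.5 kN; take 168.5 kN (rupture).
Governing: min(97.3, 168.5) = 97.3 kN → weld metal.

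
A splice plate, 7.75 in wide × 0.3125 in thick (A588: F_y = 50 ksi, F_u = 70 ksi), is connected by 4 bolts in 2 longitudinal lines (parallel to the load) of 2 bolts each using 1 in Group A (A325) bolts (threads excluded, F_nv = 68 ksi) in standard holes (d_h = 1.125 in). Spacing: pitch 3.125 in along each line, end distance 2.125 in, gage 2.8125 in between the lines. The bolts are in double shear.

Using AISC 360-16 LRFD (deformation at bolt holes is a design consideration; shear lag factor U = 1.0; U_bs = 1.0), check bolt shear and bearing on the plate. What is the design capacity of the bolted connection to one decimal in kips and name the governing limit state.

140.3 kips (bearing governs)

Bolt shear: A_b = π(1)²/4 = 0.7854 in². φR_n = 0.75 × 68 × 0.7854 × 4 × 2 = 320.4 kips.
Bearing (0.3125 in plate, F_u = 70 ksi): end bolts L_c = 2.125 − 1.125/2 = 1.5625, R_n = min(1.2×1.5625×0.3125×70, 2.4×1×0.3125×70) = 41.016 kips/bolt; interior L_c = 3.125 − 1.125 = 2, R_n = 52.5 kips/bolt. φR_n = 0.75 × (2×41.016 + 2×52.5) = 140.3 kips.
Governing: min(320.4, 140.3) = 140.3 kips → bearing.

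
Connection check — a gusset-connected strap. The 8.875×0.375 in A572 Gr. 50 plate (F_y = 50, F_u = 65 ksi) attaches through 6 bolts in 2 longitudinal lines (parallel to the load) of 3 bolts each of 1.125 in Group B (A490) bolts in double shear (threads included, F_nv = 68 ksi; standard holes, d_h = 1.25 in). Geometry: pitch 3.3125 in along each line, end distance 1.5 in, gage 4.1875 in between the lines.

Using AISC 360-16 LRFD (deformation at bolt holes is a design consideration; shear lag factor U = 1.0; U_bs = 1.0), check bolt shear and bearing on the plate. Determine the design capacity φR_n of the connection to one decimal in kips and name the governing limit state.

Bolt shear: A_b = π(1.125)²/4 = 0.99402 in². φR_n = 0.75 × 68 × 0.99402 × 6 × 2 = 608.3 kips.
Bearing (0.375 in plate, F_u = 65 ksi): end bolts L_c = 1.5 − 1.25/2 = 0.875, R_n = min(1.2×0.875×0.375×65, 2.4×1.125×0.375×65) = 25.594 kips/bolt; interior L_c = 3.3125 − 1.25 = 2.0625, R_n = 60.328 kips/bolt. φR_n = 0.75 × (2×25.594 + 4×60.328) = 219.4 kips.
Governing: min(608.3, 219.4) = 219.4 kips → bearing.

219.4 kips (bearing governs)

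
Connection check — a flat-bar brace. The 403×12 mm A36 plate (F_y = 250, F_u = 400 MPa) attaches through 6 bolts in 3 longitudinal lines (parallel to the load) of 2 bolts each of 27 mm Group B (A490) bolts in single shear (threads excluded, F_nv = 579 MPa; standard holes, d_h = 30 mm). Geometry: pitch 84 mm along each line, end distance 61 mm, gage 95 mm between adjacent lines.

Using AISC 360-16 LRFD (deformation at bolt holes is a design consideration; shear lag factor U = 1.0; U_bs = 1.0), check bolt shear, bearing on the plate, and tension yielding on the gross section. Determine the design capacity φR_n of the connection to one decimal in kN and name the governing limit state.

1088.1 kN (gross-section yield governs)

Bolt shear: A_b = π(27)²/4 = 572.56 mm². φR_n = 0.75 × 579 × 572.56 × 6 × 1 = 1491.8 kN.
Bearing (12 mm plate, F_u = 400 MPa): end bolts L_c = 61 − 30/2 = 46, R_n = min(1.2×46×12×400, 2.4×27×12×400) = 264.96 kN/bolt; interior L_c = 84 − 30 = 54, R_n = 311.04 kN/bolt. φR_n = 0.75 × (3×264.96 + 3×311.04) = 1296.0 kN.
Tension yield (gross): A_g = 403×12 = 4836 mm². φR_n = 0.90 × 250 × 4836 = 1088.1 kN.
Governing: min(1491.8, 1296.0, 1088.1) = 1088.1 kN → gross-section yield.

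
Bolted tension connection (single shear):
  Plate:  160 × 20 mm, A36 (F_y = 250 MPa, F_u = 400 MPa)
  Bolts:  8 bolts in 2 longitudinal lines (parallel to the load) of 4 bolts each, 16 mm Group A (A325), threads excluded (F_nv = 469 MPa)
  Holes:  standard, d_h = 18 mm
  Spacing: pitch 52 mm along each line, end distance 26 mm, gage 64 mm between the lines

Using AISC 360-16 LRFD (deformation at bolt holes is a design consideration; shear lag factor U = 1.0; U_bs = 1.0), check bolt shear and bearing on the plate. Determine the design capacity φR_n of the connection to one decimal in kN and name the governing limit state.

565.8 kN (bolt shear governs)

Bolt shear: A_b = π(16)²/4 = 201.06 mm². φR_n = 0.75 × 469 × 201.06 × 8 × 1 = 565.8 kN.
Bearing (20 mm plate, F_u = 400 MPa): end bolts L_c = 26 − 18/2 = 17, R_n = min(1.2×17×20×400, 2.4×16×20×400) = 163.2 kN/bolt; interior L_c = 52 − 18 = 34, R_n = 307.2 kN/bolt. φR_n = 0.75 × (2×163.2 + 6×307.2) = 1627.2 kN.
Governing: min(565.8, 1627.2) = 565.8 kN → bolt shear.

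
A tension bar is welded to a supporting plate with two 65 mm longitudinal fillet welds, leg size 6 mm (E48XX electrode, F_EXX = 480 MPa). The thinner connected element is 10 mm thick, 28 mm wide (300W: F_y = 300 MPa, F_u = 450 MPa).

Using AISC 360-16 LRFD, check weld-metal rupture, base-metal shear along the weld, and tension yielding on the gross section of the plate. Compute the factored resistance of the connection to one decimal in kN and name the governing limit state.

75.6 kN (gross-section yield governs)

Weld metal: throat = 0.707×6 = 4.242 mm, L = 2×65 = 130 mm. φR_n = 0.75 × 0.6 × 480 × 4.242 × 130 = 119.1 kN.
Base metal shear (10 mm plate): yield φR_n = 1.0×0.6×300×10×130 = 234.0 kN; rupture φR_n = 0.75×0.6×450×10×130 = 263.3 kN; take 234.0 kN (yield).
Tension yield (gross): A_g = 28×10 = 280 mm². φR_n = 0.90 × 300 × 280 = 75.6 kN.
Governing: min(119.1, 234.0, 75.6) = 75.6 kN → gross-section yield.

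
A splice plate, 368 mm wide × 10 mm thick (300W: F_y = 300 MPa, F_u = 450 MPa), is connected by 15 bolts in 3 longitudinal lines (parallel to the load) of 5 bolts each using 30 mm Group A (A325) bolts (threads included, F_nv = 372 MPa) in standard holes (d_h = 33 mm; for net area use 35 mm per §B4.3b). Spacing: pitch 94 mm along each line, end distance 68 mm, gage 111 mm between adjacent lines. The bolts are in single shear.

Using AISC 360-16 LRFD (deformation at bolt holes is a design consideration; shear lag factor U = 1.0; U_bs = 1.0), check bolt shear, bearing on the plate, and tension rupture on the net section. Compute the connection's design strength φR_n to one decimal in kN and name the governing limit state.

Bolt shear: A_b = π(30)²/4 = 706.86 mm². φR_n = 0.75 × 372 × 706.86 × 15 × 1 = 2958.2 kN.
Bearing (10 mm plate, F_u = 450 MPa): end bolts L_c = 68 − 33/2 = 51.5, R_n = min(1.2×51.5×10×450, 2.4×30×10×450) = 278.1 kN/bolt; interior L_c = 94 − 33 = 61, R_n = 324 kN/bolt. φR_n = 0.75 × (3×278.1 + 12×324) = 3541.7 kN.
Tension rupture (net): A_n = (368 − 3×35)×10 = 2630 mm² (U = 1.0, A_e = A_n). φR_n = 0.75 × 450 × 2630 = 887.6 kN.
Governing: min(2958.2, 3541.7, 887.6) = 887.6 kN → net-section rupture.

887.6 kN (net-section rupture governs)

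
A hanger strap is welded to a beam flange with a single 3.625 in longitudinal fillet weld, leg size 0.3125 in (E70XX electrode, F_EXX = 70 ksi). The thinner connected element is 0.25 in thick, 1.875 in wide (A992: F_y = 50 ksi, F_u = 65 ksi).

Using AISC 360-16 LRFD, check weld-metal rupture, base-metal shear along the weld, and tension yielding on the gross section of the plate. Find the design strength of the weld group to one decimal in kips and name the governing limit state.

Weld metal: throat = 0.707×0.3125 = 0.22094 in, L = 3.625 in. φR_n = 0.75 × 0.6 × 70 × 0.22094 × 3.625 = 25.2 kips.
Base metal shear (0.25 in plate): yield φR_n = 1.0×0.6×50×0.25×3.625 = 27.2 kips; rupture φR_n = 0.75×0.6×65×0.25×3.625 = 26.5 kips; take 26.5 kips (rupture).
Tension yield (gross): A_g = 1.875×0.25 = 0.46875 in². φR_n = 0.90 × 50 × 0.46875 = 21.1 kips.
Governing: min(25.2, 26.5, 21.1) = 21.1 kips → gross-section yield.

21.1 kips (gross-section yield governs)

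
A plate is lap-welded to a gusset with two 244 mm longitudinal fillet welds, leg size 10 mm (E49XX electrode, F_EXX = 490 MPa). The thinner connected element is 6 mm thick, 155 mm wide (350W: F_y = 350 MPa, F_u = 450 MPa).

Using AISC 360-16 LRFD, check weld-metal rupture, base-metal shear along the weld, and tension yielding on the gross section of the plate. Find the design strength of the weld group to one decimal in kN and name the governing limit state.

Weld metal: throat = 0.707×10 = 7.07 mm, L = 2×244 = 488 mm. φR_n = 0.75 × 0.6 × 490 × 7.07 × 488 = 760.8 kN.
Base metal shear (6 mm plate): yield φR_n = 1.0×0.6×350×6×488 = 614.9 kN; rupture φR_n = 0.75×0.6×450×6×488 = 592.9 kN; take 592.9 kN (rupture).
Tension yield (gross): A_g = 155×6 = 930 mm². φR_n = 0.90 × 350 × 930 = 293.0 kN.
Governing: min(760.8, 592.9, 293.0) = 293.0 kN → gross-section yield.

293.0 kN (gross-section yield governs)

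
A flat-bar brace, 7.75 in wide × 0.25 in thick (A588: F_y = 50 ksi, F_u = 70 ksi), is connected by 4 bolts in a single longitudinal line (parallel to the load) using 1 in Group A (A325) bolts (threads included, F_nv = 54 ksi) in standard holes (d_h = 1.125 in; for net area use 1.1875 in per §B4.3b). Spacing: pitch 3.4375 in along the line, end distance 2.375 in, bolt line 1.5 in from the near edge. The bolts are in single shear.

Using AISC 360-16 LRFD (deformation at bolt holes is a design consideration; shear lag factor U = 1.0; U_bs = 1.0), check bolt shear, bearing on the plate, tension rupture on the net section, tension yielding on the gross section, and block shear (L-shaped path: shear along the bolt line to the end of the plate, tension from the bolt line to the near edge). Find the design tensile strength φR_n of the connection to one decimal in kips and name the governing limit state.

Bolt shear: A_b = π(1)²/4 = 0.7854 in². φR_n = 0.75 × 54 × 0.7854 × 4 × 1 = 127.2 kips.
Bearing (0.25 in plate, F_u = 70 ksi): end bolts L_c = 2.375 − 1.125/2 = 1.8125, R_n = min(1.2×1.8125×0.25×70, 2.4×1×0.25×70) = 38.063 kips/bolt; interior L_c = 3.4375 − 1.125 = 2.3125, R_n = 42 kips/bolt. φR_n = 0.75 × (1×38.063 + 3×42) = 123.0 kips.
Tension rupture (net): A_n = (7.75 − 1×1.1875)×0.25 = 1.6406 in² (U = 1.0, A_e = A_n). φR_n = 0.75 × 70 × 1.6406 = 86.1 kips.
Tension yield (gross): A_g = 7.75×0.25 = 1.9375 in². φR_n = 0.90 × 50 × 1.9375 = 87.2 kips.
Block shear: shear path 1×[2.375+3×3.4375] = 1×12.6875 in, A_gv = 3.1719, A_nv = 1×(12.6875 − 3.5×1.1875)×0.25 = 2.1328 in²; tension to near edge: (1.5 − 0.5×1.1875)×0.25 = 0.22656 in². R_n = min(0.6×70×2.1328, 0.6×50×3.1719) + 1.0×70×0.22656 = min(89.578, 95.157) + 15.859 = 105.44 kips. φR_n = 0.75 × 105.44 = 79.1 kips.
Governing: min(127.2, 123.0, 86.1, 87.2, 79.1) = 79.1 kips → block shear.

79.1 kips (block shear governs)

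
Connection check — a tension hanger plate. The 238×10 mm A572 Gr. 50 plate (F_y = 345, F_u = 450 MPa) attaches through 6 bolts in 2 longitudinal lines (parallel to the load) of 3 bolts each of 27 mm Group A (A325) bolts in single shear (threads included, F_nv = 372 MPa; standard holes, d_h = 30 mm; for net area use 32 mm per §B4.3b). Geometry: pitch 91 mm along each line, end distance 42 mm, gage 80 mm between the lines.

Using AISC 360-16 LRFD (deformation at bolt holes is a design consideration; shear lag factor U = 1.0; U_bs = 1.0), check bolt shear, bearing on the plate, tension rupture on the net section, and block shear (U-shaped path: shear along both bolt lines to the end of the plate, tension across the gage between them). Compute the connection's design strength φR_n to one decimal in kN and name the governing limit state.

587.3 kN (net-section rupture governs)

Bolt shear: A_b = π(27)²/4 = 572.56 mm². φR_n = 0.75 × 372 × 572.56 × 6 × 1 = 958.5 kN.
Bearing (10 mm plate, F_u = 450 MPa): end bolts L_c = 42 − 30/2 = 27, R_n = min(1.2×27×10×450, 2.4×27×10×450) = 145.8 kN/bolt; interior L_c = 91 − 30 = 61, R_n = 291.6 kN/bolt. φR_n = 0.75 × (2×145.8 + 4×291.6) = 1093.5 kN.
Tension rupture (net): A_n = (238 − 2×32)×10 = 1740 mm² (U = 1.0, A_e = A_n). φR_n = 0.75 × 450 × 1740 = 587.3 kN.
Block shear: shear path 2×[42+2×91] = 2×224 mm, A_gv = 4480, A_nv = 2×(224 − 2.5×32)×10 = 2880 mm²; tension across gage: (80 − 1×32)×10 = 480 mm². R_n = min(0.6×450×2880, 0.6×345×4480) + 1.0×450×480 = min(777.6, 927.36) + 216 = 993.6 kN. φR_n = 0.75 × 993.6 = 745.2 kN.
Governing: min(958.5, 1093.5, 587.3, 745.2) = 587.3 kN → net-section rupture.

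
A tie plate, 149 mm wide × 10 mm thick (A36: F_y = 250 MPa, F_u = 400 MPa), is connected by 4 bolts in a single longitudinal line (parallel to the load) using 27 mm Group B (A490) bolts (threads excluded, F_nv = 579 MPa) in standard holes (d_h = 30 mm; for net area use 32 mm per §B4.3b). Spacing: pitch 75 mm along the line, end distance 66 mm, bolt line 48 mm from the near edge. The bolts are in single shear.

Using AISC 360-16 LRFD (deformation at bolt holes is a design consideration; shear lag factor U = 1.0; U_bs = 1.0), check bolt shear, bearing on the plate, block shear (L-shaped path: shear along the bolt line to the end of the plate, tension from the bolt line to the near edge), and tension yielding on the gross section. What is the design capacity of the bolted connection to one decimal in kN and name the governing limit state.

Bolt shear: A_b = π(27)²/4 = 572.56 mm². φR_n = 0.75 × 579 × 572.56 × 4 × 1 = 994.5 kN.
Bearing (10 mm plate, F_u = 400 MPa): end bolts L_c = 66 − 30/2 = 51, R_n = min(1.2×51×10×400, 2.4×27×10×400) = 244.8 kN/bolt; interior L_c = 75 − 30 = 45, R_n = 216 kN/bolt. φR_n = 0.75 × (1×244.8 + 3×216) = 669.6 kN.
Block shear: shear path 1×[66+3×75] = 1×291 mm, A_gv = 2910, A_nv = 1×(291 − 3.5×32)×10 = 1790 mm²; tension to near edge: (48 − 0.5×32)×10 = 320 mm². R_n = min(0.6×400×1790, 0.6×250×2910) + 1.0×400×320 = min(429.6, 436.5) + 128 = 557.6 kN. φR_n = 0.75 × 557.6 = 418.2 kN.
Tension yield (gross): A_g = 149×10 = 1490 mm². φR_n = 0.90 × 250 × 1490 = 335.3 kN.
Governing: min(994.5, 669.6, 418.2, 335.3) = 335.3 kN → gross-section yield.

335.3 kN (gross-section yield governs)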